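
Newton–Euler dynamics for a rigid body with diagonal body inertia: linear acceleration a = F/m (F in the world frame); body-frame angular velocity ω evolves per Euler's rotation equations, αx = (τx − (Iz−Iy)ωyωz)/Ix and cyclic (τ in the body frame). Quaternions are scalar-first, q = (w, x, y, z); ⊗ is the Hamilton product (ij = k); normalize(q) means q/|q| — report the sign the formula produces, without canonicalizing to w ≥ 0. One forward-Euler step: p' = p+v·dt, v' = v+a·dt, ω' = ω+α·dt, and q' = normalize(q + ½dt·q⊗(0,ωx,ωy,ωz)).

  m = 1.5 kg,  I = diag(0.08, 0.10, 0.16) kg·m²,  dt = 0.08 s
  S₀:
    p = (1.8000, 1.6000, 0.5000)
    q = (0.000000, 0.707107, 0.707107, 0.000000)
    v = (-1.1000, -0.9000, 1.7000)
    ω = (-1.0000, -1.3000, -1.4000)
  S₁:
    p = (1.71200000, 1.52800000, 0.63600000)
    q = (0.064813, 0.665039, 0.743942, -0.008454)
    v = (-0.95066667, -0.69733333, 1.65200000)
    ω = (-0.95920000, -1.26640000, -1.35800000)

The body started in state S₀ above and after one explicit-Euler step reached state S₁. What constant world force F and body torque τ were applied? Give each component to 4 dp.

Δv = v₁−v₀ = (0.14933333, 0.20266667, -0.04800000)
F = m·Δv/dt = (2.8000, 3.8000, -0.9000)
ω₁ − ω₀ = (0.04080000, 0.03360000, 0.04200000)
applied torque τ = (0.1500, -0.0700, 0.1100)

F = (2.8000, 3.8000, -0.9000)
τ = (0.1500, -0.0700, 0.1100)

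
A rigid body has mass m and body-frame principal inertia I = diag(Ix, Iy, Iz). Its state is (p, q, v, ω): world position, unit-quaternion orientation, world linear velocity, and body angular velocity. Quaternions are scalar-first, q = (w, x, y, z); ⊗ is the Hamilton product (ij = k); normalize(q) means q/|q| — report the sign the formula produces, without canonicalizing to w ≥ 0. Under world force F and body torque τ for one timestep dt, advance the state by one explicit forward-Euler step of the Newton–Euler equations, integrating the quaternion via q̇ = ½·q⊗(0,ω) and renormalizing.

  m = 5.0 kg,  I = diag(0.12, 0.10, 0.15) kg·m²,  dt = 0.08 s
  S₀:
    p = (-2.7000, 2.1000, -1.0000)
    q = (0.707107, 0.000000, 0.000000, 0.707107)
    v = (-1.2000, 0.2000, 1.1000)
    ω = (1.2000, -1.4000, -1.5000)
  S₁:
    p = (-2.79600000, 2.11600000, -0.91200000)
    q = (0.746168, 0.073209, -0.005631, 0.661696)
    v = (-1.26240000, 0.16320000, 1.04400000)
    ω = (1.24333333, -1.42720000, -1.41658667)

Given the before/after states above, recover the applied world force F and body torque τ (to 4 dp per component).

Δv = v₁−v₀ = (-0.06240000, -0.03680000, -0.05600000)
m·(v₁−v₀)/dt = (-3.9000, -2.3000, -3.5000)
rate change Δω = (0.04333333, -0.02720000, 0.08341333)
gyro term ω₀×Iω₀ = (0.1050, 0.0540, 0.0336)
I·α + gyro = (0.1700, 0.0200, 0.1900)

F = (-3.9000, -2.3000, -3.5000)
τ = (0.1700, 0.0200, 0.1900)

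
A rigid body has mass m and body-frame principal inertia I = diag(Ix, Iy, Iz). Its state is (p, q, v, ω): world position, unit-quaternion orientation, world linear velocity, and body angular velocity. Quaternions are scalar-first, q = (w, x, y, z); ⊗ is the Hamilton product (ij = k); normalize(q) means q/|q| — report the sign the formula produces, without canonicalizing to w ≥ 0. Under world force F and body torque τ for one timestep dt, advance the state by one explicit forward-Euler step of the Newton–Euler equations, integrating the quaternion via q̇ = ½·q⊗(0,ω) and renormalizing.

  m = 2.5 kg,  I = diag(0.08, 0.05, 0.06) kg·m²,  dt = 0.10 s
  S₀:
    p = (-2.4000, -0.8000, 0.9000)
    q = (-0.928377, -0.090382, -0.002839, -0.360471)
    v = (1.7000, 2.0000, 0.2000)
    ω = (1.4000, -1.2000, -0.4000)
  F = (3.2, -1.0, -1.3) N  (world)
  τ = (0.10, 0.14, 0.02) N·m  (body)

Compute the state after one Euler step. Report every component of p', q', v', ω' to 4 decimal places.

a = (1.2800, -0.4000, -0.5200)
p' = p + v·dt = (-2.2300, -0.6000, 0.9200)
v + (F/m)dt = (1.8280, 1.9600, 0.1480)
gyro term ω×Iω = (0.0048, -0.0112, 0.0504)
α = I⁻¹(τ − ω×Iω) = (1.1900, 3.0240, -0.5067)
ω + α·dt = (1.5190, -0.8976, -0.4507)
Hamilton product q⊗(0,ω) = (-0.0210604, -1.7311574, 0.5732402, 0.4837838)
q' = normalize(q + ½dt·q⊗(0,ω)) = (-0.9253, -0.1762, 0.0257, -0.3348)

p' = (-2.2300, -0.6000, 0.9200)
q' = (-0.9253, -0.1762, 0.0257, -0.3348)
v' = (1.8280, 1.9600, 0.1480)
ω' = (1.5190, -0.8976, -0.4507)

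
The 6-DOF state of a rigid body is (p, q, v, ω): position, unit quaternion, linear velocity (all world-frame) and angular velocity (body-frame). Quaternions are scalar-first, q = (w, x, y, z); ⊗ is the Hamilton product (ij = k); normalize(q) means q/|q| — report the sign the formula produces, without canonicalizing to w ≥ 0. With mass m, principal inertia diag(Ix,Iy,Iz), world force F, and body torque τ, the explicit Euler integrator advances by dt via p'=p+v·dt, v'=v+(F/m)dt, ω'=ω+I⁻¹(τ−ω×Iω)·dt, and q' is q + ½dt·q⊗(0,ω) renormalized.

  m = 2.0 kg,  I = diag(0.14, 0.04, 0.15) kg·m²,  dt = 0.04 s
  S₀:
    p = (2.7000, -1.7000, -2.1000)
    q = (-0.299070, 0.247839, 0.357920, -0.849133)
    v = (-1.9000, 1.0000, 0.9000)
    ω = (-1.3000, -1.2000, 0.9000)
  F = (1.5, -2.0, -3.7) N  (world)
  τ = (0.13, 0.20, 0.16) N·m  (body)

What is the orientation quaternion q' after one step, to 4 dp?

q⊗(0,ω) = (1.5159144, -0.3080406, 1.2397018, -0.1012738)
updated quaternion q' = (-0.2685, 0.2415, 0.3824, -0.8505)

q' = (-0.2685, 0.2415, 0.3824, -0.8505)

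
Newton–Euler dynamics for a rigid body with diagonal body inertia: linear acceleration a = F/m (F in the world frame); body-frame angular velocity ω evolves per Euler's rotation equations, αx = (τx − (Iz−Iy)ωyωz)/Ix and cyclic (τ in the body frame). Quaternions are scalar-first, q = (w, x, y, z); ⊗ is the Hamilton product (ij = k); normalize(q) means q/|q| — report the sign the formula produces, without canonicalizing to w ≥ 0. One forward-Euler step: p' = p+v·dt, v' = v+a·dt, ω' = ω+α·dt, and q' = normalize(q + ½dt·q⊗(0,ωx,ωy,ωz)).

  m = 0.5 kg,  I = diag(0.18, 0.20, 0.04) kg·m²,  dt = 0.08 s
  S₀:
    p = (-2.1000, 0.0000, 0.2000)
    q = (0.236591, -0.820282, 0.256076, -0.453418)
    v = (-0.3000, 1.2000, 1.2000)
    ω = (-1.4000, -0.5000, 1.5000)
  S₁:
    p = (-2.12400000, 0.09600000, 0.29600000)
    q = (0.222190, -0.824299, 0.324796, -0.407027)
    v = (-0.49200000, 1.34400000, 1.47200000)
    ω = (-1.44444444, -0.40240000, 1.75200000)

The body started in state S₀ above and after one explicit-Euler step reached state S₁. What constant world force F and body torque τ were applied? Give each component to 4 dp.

F = (-1.2000, 0.9000, 1.7000)
τ = (0.0200, -0.0500, 0.1400)

ω₁ − ω₀ = (-0.04444444, 0.09760000, 0.25200000)
gyro term ω₀×Iω₀ = (0.1200, -0.2940, 0.0140)
I·α + gyro = (0.0200, -0.0500, 0.1400)
velocity change Δv = (-0.19200000, 0.14400000, 0.27200000)
F = m·Δv/dt = (-1.2000, 0.9000, 1.7000)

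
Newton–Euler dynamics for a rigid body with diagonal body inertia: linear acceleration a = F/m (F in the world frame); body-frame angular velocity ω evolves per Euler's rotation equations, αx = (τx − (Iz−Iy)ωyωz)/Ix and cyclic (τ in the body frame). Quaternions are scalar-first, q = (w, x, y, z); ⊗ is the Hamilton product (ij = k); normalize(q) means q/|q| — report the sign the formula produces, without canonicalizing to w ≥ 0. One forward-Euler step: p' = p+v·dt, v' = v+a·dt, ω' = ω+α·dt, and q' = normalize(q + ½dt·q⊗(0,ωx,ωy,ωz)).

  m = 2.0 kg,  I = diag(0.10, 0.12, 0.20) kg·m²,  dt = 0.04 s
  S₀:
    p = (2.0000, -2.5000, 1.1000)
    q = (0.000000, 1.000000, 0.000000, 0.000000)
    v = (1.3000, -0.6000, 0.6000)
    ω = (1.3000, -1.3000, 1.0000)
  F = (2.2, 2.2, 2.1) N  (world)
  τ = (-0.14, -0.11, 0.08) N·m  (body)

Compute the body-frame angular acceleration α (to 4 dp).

α = (-0.3600, 0.1667, 0.5690)

ω×(Iω) gyroscopic = (-0.1040, -0.1300, -0.0338)
(τ − ω×Iω)/I = (-0.3600, 0.1667, 0.5690)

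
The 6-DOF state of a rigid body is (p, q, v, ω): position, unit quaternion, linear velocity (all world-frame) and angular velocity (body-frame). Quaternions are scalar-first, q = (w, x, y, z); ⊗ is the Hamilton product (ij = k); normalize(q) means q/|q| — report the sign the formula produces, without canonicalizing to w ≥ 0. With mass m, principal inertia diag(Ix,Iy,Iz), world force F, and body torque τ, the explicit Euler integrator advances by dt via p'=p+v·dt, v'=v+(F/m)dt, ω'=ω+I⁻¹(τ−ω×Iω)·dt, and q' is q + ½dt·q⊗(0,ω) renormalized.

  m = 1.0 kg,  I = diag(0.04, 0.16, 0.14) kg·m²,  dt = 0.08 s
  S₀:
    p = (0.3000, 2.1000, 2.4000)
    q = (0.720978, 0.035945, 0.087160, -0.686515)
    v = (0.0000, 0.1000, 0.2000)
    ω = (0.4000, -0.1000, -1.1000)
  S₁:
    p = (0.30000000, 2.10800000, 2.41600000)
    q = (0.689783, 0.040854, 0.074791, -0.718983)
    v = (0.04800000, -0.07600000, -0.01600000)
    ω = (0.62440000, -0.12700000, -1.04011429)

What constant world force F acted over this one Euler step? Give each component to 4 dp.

F = (0.6000, -2.2000, -2.7000)

v₁ − v₀ = (0.04800000, -0.17600000, -0.21600000)
F = m·Δv/dt = (0.6000, -2.2000, -2.7000)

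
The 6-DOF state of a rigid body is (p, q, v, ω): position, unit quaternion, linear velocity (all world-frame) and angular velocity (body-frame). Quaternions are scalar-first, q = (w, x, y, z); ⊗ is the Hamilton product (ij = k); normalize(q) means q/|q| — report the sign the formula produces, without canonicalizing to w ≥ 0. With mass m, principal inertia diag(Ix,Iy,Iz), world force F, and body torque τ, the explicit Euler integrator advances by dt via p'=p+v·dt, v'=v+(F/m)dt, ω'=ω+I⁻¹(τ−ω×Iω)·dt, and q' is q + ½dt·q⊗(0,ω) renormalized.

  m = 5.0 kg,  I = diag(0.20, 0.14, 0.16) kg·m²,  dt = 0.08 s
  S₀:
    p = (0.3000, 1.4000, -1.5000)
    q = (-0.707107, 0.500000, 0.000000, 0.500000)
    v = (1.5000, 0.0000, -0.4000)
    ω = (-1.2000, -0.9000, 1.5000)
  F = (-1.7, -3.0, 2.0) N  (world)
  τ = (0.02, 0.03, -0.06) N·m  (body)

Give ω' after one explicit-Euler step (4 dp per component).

ω' = (-1.1812, -0.8417, 1.5024)

ω×(Iω) gyroscopic = (-0.0270, -0.0720, -0.0648)
α = I⁻¹(τ − ω×Iω) = (0.2350, 0.7286, 0.0300)
new body rate ω' = (-1.1812, -0.8417, 1.5024)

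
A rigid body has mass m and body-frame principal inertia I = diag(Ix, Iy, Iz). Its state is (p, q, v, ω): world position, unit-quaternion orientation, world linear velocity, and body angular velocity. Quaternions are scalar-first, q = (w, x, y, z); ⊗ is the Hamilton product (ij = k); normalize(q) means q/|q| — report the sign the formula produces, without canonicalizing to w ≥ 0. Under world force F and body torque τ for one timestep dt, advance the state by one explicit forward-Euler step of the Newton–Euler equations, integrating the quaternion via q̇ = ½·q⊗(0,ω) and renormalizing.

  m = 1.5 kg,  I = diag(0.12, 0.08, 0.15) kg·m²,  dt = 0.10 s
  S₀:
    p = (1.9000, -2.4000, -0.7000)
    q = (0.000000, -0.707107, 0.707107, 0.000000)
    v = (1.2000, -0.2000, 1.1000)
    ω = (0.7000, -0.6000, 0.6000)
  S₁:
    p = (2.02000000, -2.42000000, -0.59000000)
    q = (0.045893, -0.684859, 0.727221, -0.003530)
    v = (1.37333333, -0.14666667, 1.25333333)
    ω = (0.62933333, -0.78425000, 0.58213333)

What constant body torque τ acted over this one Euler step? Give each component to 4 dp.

ω₁ − ω₀ = (-0.07066667, -0.18425000, -0.01786667)
ω₀×(Iω₀) = (-0.0252, -0.0126, 0.0168)
I·α + gyro = (-0.1100, -0.1600, -0.0100)

τ = (-0.1100, -0.1600, -0.0100)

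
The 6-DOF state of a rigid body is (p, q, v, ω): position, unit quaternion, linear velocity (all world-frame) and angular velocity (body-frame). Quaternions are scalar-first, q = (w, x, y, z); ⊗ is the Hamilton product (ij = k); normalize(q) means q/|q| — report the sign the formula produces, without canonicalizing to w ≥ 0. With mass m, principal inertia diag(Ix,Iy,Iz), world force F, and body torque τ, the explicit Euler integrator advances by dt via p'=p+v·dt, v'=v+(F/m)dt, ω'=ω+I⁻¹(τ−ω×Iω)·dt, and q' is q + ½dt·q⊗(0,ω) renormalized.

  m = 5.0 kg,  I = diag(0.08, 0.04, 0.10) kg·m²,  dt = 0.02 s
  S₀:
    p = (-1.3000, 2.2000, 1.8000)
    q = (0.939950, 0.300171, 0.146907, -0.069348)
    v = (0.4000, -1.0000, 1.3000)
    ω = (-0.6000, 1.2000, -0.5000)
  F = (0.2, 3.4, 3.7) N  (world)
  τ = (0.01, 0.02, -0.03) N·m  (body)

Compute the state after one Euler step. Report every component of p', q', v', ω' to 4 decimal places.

p' = (-1.2920, 2.1800, 1.8260)
q' = (0.9395, 0.2946, 0.1601, -0.0696)
v' = (0.4008, -0.9864, 1.3148)
ω' = (-0.5885, 1.2130, -0.5118)

angular accel α = (0.5750, 0.6500, -0.5880)
ω + α·dt = (-0.5885, 1.2130, -0.5118)
q⊗(0,ω) = (-0.0308598, -0.5542059, 1.3196343, -0.0216256)
updated quaternion q' = (0.9395, 0.2946, 0.1601, -0.0696)
a = (0.0400, 0.6800, 0.7400)
new position p' = (-1.2920, 2.1800, 1.8260)
v' = v + a·dt = (0.4008, -0.9864, 1.3148)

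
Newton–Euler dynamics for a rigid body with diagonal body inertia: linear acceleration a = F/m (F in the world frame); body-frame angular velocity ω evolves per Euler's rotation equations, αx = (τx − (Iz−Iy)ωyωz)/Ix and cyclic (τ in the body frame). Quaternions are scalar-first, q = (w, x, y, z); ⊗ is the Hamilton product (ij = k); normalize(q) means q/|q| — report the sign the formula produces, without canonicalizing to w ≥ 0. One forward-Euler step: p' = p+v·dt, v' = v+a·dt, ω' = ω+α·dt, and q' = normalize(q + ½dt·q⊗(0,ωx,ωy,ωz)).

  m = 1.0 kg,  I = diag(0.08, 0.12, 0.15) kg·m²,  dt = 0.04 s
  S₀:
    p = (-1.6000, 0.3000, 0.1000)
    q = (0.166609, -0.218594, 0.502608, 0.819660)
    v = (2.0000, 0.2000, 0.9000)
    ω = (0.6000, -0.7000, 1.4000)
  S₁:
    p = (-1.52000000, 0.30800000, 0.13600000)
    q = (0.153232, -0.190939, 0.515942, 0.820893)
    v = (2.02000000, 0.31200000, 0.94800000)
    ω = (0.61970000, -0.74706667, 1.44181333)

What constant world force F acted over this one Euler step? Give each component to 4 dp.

F = (0.5000, 2.8000, 1.2000)

v₁ − v₀ = (0.02000000, 0.11200000, 0.04800000)
applied force F = (0.5000, 2.8000, 1.2000)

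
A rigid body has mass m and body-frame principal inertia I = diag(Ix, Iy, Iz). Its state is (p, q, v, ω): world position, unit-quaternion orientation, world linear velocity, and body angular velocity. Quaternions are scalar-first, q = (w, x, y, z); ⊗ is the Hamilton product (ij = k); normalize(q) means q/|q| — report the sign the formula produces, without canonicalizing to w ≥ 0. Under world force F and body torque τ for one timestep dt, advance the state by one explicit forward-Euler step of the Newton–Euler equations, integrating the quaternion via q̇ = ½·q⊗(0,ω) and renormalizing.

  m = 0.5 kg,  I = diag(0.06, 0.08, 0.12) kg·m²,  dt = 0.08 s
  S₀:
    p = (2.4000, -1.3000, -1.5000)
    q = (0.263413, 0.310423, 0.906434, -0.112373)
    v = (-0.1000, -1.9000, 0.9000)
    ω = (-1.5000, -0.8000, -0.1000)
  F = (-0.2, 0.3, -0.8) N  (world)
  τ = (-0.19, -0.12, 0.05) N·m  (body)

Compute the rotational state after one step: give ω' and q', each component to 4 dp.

ω' = (-1.7576, -0.9110, -0.0827)
q' = (0.3099, 0.2867, 0.9039, -0.0688)

angular accel α = (-3.2200, -1.3875, 0.2167)
ω + α·dt = (-1.7576, -0.9110, -0.0827)
q⊗(0,ω) = (1.1795444, -0.5756613, -0.0111286, 1.0849713)
q + ½dt·q⊗(0,ω), renormalized = (0.3099, 0.2867, 0.9039, -0.0688)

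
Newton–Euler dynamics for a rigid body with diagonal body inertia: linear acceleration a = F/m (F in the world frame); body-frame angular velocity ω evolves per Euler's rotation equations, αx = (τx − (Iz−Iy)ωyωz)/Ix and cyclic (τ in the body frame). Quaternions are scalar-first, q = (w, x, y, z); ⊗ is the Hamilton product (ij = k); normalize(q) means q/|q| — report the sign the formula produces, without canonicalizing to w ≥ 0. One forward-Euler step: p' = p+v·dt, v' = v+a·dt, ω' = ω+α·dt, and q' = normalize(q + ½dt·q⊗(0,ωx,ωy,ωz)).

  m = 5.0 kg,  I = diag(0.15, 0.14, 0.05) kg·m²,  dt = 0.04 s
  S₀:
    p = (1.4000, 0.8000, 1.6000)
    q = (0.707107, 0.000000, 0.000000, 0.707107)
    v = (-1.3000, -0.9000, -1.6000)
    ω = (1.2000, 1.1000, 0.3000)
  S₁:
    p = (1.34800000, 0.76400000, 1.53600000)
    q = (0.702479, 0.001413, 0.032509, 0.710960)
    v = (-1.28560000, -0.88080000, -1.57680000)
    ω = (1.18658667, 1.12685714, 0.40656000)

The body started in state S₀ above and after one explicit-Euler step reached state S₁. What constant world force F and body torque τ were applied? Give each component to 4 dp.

rate change Δω = (-0.01341333, 0.02685714, 0.10656000)
ω₀×(Iω₀) = (-0.0297, 0.0360, -0.0132)
applied torque τ = (-0.0800, 0.1300, 0.1200)
velocity change Δv = (0.01440000, 0.01920000, 0.02320000)
m·(v₁−v₀)/dt = (1.8000, 2.4000, 2.9000)

F = (1.8000, 2.4000, 2.9000)
τ = (-0.0800, 0.1300, 0.1200)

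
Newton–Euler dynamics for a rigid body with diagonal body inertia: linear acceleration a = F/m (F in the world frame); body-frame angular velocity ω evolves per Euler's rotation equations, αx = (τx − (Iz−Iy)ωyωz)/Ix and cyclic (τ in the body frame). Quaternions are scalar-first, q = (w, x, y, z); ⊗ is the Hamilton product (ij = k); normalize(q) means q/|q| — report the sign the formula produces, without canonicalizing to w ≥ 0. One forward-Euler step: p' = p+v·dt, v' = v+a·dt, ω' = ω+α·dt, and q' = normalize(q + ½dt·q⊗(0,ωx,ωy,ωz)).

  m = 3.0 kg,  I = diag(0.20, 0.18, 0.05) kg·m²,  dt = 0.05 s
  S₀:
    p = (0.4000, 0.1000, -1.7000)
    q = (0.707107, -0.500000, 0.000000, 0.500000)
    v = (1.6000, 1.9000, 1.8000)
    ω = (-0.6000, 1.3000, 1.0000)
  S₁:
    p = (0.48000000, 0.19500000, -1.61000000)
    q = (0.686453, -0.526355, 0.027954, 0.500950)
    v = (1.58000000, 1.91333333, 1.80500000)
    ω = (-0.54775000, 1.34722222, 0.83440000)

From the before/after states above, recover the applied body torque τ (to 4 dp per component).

Δω = ω₁−ω₀ = (0.05225000, 0.04722222, -0.16560000)
precession coupling = (-0.1690, -0.0900, 0.0156)
I·α + gyro = (0.0400, 0.0800, -0.1500)

τ = (0.0400, 0.0800, -0.1500)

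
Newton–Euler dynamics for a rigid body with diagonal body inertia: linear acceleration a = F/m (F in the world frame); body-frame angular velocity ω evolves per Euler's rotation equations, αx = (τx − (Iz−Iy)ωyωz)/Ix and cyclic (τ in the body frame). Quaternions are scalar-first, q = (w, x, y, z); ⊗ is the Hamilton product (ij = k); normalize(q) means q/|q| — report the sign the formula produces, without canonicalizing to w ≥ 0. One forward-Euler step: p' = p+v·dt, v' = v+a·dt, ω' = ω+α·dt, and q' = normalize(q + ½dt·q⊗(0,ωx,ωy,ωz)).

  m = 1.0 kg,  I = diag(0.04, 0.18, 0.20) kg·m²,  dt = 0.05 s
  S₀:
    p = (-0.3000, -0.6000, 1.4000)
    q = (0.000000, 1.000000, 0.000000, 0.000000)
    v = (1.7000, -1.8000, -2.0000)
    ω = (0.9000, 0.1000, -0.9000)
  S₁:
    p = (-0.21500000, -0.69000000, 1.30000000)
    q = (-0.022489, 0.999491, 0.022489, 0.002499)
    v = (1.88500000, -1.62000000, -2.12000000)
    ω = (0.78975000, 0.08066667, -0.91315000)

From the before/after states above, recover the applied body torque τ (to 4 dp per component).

rate change Δω = (-0.11025000, -0.01933333, -0.01315000)
applied torque τ = (-0.0900, 0.0600, -0.0400)

τ = (-0.0900, 0.0600, -0.0400)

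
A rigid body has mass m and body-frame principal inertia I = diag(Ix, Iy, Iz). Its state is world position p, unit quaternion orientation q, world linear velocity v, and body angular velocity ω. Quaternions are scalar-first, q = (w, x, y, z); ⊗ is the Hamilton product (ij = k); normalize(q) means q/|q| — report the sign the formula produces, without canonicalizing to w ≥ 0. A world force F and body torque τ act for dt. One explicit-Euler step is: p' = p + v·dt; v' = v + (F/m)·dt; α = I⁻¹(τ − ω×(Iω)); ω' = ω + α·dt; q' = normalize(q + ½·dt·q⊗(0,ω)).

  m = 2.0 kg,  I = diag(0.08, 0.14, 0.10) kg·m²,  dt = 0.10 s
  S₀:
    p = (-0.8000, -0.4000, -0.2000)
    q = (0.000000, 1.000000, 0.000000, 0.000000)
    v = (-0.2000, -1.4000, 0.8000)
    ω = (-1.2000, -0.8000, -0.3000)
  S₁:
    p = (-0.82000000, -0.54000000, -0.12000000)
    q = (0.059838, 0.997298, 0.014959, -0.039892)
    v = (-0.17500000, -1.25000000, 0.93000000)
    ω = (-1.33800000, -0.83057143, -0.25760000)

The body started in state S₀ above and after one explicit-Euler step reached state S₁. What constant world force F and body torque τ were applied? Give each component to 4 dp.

F = (0.5000, 3.0000, 2.6000)
τ = (-0.1200, -0.0500, 0.1000)

ω₁ − ω₀ = (-0.13800000, -0.03057143, 0.04240000)
precession coupling = (-0.0096, -0.0072, 0.0576)
I·α + gyro = (-0.1200, -0.0500, 0.1000)
Δv = v₁−v₀ = (0.02500000, 0.15000000, 0.13000000)
applied force F = (0.5000, 3.0000, 2.6000)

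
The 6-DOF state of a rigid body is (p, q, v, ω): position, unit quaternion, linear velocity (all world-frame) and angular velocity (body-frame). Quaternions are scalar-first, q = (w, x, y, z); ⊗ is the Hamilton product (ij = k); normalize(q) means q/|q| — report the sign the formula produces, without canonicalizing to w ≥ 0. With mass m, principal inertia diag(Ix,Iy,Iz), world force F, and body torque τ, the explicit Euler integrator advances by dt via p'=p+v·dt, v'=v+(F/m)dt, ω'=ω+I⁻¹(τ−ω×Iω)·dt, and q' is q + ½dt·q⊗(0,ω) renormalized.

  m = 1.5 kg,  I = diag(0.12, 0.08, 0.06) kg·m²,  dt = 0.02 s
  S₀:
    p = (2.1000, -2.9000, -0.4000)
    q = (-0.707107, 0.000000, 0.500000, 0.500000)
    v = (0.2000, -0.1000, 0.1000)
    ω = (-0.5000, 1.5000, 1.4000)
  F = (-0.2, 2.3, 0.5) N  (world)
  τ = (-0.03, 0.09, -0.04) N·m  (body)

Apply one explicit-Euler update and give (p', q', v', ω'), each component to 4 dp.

a = (-0.1333, 1.5333, 0.3333)
p + v·dt = (2.1040, -2.9020, -0.3980)
v' = v + a·dt = (0.1973, -0.0693, 0.1067)
(τ − ω×Iω)/I = (0.1000, 1.6500, -1.1667)
ω + α·dt = (-0.4980, 1.5330, 1.3767)
Hamilton product q⊗(0,ω) = (-1.4500000, 0.3035535, -1.3106605, -0.7399498)
q + ½dt·q⊗(0,ω), renormalized = (-0.7214, 0.0030, 0.4868, 0.4925)

p' = (2.1040, -2.9020, -0.3980)
q' = (-0.7214, 0.0030, 0.4868, 0.4925)
v' = (0.1973, -0.0693, 0.1067)
ω' = (-0.4980, 1.5330, 1.3767)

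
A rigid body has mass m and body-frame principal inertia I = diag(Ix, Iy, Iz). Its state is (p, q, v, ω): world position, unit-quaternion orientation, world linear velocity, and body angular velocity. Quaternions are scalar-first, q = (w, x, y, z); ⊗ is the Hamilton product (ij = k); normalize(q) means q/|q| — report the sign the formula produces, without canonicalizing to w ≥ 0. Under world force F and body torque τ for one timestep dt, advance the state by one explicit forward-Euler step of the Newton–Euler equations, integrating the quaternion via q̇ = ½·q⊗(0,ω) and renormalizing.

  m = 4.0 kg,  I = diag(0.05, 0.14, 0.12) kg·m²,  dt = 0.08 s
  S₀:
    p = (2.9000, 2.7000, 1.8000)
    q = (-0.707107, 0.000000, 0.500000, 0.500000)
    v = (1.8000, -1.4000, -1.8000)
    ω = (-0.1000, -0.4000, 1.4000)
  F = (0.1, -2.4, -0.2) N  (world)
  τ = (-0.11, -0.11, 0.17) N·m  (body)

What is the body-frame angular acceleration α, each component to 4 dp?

α = (-2.4240, -0.8557, 1.3867)

ω×(Iω) gyroscopic = (0.0112, 0.0098, 0.0036)
(τ − ω×Iω)/I = (-2.4240, -0.8557, 1.3867)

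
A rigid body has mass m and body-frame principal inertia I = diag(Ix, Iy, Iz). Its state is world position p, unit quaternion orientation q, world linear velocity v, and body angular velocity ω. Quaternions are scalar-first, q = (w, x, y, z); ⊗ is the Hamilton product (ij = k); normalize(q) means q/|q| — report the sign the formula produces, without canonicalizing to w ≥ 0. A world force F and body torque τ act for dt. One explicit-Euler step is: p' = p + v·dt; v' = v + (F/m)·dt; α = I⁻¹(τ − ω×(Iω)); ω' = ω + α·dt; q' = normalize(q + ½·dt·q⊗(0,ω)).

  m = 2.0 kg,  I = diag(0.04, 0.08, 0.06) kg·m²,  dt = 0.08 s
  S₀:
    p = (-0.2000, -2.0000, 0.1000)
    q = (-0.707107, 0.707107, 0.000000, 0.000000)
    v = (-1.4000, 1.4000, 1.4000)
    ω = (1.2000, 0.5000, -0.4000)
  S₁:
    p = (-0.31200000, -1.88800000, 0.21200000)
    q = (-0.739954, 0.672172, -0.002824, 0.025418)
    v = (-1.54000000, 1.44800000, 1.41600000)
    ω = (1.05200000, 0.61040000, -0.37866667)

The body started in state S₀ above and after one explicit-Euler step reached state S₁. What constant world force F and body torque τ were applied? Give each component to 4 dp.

Δv = v₁−v₀ = (-0.14000000, 0.04800000, 0.01600000)
applied force F = (-3.5000, 1.2000, 0.4000)
ω₁ − ω₀ = (-0.14800000, 0.11040000, 0.02133333)
precession coupling = (0.0040, 0.0096, 0.0240)
τ = I·(Δω/dt) + ω₀×(Iω₀) = (-0.0700, 0.1200, 0.0400)

F = (-3.5000, 1.2000, 0.4000)
τ = (-0.0700, 0.1200, 0.0400)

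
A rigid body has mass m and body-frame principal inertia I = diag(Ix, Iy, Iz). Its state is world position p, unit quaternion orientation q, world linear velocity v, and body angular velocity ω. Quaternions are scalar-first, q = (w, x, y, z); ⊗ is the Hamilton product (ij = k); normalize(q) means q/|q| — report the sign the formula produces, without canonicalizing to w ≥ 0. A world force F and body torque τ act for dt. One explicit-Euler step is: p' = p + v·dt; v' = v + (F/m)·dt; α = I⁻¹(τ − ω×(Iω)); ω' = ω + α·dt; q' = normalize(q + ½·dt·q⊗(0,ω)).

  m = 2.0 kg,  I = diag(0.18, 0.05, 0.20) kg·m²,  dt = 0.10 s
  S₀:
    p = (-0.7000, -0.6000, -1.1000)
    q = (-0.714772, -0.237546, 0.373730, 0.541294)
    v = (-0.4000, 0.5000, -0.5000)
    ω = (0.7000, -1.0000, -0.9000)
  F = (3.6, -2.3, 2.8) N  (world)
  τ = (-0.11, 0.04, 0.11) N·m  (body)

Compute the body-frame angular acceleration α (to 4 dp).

α = (-1.3611, 0.5480, 0.0950)

ω×(Iω) gyroscopic = (0.1350, 0.0126, 0.0910)
α = I⁻¹(τ − ω×Iω) = (-1.3611, 0.5480, 0.0950)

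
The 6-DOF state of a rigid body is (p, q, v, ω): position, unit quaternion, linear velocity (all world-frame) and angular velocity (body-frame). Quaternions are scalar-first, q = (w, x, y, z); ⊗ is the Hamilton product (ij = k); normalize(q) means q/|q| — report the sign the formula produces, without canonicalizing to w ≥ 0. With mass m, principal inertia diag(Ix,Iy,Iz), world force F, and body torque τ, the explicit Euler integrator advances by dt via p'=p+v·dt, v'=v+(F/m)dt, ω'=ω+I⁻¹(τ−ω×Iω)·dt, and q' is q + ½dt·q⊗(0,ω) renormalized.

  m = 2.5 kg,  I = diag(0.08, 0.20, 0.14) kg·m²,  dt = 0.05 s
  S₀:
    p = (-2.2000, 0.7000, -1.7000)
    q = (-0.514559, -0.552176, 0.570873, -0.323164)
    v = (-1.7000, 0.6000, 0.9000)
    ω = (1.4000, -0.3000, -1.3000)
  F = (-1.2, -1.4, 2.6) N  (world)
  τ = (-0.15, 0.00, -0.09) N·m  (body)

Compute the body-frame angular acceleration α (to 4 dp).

gyro term ω×Iω = (-0.0234, 0.1092, -0.0504)
(τ − ω×Iω)/I = (-1.5825, -0.5460, -0.2829)

α = (-1.5825, -0.5460, -0.2829)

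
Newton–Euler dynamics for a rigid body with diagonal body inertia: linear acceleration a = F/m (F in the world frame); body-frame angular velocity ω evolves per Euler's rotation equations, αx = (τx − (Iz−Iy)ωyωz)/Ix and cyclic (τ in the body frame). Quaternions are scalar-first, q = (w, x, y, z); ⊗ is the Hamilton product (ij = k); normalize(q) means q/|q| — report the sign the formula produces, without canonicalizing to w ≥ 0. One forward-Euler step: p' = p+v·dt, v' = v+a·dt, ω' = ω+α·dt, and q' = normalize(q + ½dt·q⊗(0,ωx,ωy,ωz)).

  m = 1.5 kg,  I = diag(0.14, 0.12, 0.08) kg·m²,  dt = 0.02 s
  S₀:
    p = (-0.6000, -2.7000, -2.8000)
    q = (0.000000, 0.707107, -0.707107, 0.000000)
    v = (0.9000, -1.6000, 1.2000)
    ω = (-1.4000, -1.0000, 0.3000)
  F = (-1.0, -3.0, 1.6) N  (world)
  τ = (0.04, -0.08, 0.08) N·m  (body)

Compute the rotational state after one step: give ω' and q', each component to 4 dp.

ω' = (-1.3960, -1.0091, 0.3270)
q' = (0.0028, 0.7049, -0.7091, -0.0170)

α = I⁻¹(τ − ω×Iω) = (0.2000, -0.4567, 1.3500)
new body rate ω' = (-1.3960, -1.0091, 0.3270)
Hamilton product q⊗(0,ω) = (0.2828428, -0.2121321, -0.2121321, -1.6970568)
q' = normalize(q + ½dt·q⊗(0,ω)) = (0.0028, 0.7049, -0.7091, -0.0170)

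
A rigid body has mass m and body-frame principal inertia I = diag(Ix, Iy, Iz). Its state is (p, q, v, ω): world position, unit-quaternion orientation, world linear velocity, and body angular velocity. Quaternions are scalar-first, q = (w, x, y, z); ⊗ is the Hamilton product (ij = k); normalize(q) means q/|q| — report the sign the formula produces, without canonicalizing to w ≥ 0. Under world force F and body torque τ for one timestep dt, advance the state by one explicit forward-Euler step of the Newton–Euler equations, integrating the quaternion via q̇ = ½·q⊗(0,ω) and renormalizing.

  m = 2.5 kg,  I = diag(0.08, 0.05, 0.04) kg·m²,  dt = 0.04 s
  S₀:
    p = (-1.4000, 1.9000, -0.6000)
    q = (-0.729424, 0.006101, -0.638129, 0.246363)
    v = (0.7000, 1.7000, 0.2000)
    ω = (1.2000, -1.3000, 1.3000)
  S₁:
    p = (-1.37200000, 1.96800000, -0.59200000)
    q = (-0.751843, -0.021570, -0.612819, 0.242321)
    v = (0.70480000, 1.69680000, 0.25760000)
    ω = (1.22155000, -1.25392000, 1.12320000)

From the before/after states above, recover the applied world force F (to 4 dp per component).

Δv = v₁−v₀ = (0.00480000, -0.00320000, 0.05760000)
m·(v₁−v₀)/dt = (0.3000, -0.2000, 3.6000)

F = (0.3000, -0.2000, 3.6000)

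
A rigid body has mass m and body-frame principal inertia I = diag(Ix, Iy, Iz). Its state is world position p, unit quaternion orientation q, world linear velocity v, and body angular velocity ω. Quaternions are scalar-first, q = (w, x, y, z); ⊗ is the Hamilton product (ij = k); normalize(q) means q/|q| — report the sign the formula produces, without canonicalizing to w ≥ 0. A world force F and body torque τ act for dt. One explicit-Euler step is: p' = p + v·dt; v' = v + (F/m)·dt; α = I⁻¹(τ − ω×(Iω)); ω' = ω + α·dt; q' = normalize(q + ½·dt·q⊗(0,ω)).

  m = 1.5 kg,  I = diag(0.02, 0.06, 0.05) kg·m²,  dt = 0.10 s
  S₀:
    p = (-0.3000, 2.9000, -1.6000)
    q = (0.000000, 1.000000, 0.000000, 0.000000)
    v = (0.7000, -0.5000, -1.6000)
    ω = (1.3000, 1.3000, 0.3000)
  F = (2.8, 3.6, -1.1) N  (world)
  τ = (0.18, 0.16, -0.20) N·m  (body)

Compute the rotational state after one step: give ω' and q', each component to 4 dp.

ω' = (2.2195, 1.5862, -0.2352)
q' = (-0.0647, 0.9957, -0.0149, 0.0647)

(τ − ω×Iω)/I = (9.1950, 2.8617, -5.3520)
ω + α·dt = (2.2195, 1.5862, -0.2352)
2q̇ = q⊗(0,ω) = (-1.3000000, 0.0000000, -0.3000000, 1.3000000)
q' = normalize(q + ½dt·q⊗(0,ω)) = (-0.0647, 0.9957, -0.0149, 0.0647)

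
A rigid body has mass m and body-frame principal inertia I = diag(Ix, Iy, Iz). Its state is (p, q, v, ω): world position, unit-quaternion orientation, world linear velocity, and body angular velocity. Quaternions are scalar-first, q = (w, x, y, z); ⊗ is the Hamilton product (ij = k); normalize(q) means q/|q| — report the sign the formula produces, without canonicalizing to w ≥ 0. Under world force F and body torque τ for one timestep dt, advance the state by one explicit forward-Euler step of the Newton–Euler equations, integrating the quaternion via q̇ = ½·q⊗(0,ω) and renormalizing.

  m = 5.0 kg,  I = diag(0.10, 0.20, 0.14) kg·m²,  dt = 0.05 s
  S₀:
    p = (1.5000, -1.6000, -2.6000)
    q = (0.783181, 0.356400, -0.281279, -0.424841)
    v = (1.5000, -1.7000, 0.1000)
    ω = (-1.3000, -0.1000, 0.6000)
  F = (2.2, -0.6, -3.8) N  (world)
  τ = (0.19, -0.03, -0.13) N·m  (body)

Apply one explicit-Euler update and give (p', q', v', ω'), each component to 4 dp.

p' = (1.5750, -1.6850, -2.5950)
q' = (0.7999, 0.3255, -0.2746, -0.4229)
v' = (1.5220, -1.7060, 0.0620)
ω' = (-1.2068, -0.1153, 0.5489)

gyro term ω×Iω = (0.0036, 0.0312, 0.0130)
angular accel α = (1.8640, -0.3060, -1.0214)
ω' = ω + α·dt = (-1.2068, -0.1153, 0.5489)
q⊗(0,ω) = (0.6900967, -1.2293868, 0.2601352, 0.0686059)
updated quaternion q' = (0.7999, 0.3255, -0.2746, -0.4229)
a = F/m = (0.4400, -0.1200, -0.7600)
p' = p + v·dt = (1.5750, -1.6850, -2.5950)
v + (F/m)dt = (1.5220, -1.7060, 0.0620)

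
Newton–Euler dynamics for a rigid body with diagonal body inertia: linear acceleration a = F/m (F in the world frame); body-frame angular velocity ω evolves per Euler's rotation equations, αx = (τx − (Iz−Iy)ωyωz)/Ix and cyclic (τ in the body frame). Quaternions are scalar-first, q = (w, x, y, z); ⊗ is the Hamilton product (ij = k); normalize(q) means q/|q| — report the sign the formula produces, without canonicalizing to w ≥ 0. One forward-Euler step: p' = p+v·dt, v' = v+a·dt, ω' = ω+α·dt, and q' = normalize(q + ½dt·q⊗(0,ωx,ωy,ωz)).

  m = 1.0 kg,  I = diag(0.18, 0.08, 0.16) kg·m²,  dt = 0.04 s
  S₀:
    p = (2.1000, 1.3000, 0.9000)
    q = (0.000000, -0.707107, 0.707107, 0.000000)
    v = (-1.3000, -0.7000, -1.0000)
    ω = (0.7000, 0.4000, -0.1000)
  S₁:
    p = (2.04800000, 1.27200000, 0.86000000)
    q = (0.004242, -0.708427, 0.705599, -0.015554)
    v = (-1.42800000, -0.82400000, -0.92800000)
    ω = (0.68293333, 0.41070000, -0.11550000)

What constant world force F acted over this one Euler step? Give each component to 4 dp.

F = (-3.2000, -3.1000, 1.8000)

velocity change Δv = (-0.12800000, -0.12400000, 0.07200000)
applied force F = (-3.2000, -3.1000, 1.8000)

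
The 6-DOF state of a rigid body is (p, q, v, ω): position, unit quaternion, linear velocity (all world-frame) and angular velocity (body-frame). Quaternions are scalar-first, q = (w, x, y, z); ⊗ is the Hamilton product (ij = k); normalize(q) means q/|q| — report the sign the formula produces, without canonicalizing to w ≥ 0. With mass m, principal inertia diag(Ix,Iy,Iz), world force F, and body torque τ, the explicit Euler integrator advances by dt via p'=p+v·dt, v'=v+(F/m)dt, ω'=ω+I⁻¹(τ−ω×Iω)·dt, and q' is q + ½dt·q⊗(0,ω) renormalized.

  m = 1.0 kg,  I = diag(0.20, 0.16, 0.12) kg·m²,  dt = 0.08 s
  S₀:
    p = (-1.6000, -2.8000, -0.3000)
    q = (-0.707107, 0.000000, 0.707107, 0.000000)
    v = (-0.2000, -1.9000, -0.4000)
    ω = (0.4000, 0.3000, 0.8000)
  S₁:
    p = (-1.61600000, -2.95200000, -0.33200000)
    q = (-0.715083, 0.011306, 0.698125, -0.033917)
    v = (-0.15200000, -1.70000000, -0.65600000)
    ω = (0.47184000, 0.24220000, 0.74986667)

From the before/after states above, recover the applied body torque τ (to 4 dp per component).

τ = (0.1700, -0.0900, -0.0800)

rate change Δω = (0.07184000, -0.05780000, -0.05013333)
τ = I·(Δω/dt) + ω₀×(Iω₀) = (0.1700, -0.0900, -0.0800)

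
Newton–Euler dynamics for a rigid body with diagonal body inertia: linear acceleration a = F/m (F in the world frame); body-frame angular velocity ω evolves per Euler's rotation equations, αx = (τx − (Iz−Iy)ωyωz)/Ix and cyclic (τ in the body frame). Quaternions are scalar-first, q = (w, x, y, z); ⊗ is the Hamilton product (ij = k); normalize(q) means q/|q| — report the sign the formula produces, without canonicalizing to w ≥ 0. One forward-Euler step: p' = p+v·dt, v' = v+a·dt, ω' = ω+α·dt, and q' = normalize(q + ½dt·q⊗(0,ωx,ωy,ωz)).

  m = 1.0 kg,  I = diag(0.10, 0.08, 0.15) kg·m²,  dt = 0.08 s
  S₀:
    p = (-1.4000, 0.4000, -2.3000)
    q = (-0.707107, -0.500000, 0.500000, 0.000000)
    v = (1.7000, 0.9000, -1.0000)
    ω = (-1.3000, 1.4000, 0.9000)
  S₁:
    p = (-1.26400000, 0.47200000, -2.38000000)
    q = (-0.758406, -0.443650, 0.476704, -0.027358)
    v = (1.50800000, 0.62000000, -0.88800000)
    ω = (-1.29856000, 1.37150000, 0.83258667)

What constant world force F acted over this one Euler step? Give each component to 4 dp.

F = (-2.4000, -3.5000, 1.4000)

v₁ − v₀ = (-0.19200000, -0.28000000, 0.11200000)
m·(v₁−v₀)/dt = (-2.4000, -3.5000, 1.4000)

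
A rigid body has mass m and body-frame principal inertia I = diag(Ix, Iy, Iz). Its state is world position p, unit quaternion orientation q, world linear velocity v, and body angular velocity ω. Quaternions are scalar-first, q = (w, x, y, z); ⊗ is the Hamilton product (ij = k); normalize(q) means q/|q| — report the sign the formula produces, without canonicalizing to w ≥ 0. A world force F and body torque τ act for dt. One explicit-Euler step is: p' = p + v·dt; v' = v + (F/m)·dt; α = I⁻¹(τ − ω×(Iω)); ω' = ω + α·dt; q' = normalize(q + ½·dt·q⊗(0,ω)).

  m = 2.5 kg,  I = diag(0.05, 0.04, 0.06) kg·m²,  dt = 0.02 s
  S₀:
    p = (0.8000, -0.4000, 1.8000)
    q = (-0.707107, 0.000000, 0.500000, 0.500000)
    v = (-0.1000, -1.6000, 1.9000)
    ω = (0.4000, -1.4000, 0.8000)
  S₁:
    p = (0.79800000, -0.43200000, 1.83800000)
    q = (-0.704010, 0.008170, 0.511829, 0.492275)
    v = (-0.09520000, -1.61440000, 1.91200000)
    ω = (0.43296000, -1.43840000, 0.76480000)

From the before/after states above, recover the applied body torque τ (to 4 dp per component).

τ = (0.0600, -0.0800, -0.1000)

ω₁ − ω₀ = (0.03296000, -0.03840000, -0.03520000)
applied torque τ = (0.0600, -0.0800, -0.1000)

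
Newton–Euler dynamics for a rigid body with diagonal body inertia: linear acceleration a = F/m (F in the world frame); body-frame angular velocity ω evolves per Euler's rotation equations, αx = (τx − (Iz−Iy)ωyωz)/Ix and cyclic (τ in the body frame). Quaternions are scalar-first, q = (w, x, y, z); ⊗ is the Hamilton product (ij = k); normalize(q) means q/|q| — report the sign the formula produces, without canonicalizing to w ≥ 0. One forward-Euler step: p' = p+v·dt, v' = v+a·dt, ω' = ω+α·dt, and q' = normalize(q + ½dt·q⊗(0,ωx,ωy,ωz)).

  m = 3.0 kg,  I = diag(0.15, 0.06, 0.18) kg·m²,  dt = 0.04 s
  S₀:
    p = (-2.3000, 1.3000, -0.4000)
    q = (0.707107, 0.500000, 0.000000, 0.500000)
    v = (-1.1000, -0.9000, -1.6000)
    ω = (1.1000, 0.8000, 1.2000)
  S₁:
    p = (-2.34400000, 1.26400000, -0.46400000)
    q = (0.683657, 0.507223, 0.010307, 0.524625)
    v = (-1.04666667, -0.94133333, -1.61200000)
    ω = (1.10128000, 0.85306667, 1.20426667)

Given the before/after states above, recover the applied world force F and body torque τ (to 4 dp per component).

rate change Δω = (0.00128000, 0.05306667, 0.00426667)
gyro term ω₀×Iω₀ = (0.1152, -0.0396, -0.0792)
τ = I·(Δω/dt) + ω₀×(Iω₀) = (0.1200, 0.0400, -0.0600)
v₁ − v₀ = (0.05333333, -0.04133333, -0.01200000)
m·(v₁−v₀)/dt = (4.0000, -3.1000, -0.9000)

F = (4.0000, -3.1000, -0.9000)
τ = (0.1200, 0.0400, -0.0600)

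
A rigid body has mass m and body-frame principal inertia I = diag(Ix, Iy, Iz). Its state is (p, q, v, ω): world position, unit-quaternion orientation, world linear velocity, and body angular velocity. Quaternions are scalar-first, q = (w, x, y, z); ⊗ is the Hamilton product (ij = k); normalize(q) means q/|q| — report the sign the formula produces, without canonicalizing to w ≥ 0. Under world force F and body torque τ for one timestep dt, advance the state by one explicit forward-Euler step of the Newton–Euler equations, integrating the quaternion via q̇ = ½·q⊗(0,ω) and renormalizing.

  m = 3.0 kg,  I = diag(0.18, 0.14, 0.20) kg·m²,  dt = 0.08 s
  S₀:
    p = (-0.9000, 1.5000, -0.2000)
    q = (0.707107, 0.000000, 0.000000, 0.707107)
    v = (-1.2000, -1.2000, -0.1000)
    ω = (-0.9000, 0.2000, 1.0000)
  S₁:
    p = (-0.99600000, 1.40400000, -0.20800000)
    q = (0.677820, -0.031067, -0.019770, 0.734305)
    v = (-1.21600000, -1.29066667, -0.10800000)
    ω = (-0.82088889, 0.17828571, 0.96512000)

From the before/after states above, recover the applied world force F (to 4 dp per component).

F = (-0.6000, -3.4000, -0.3000)

Δv = v₁−v₀ = (-0.01600000, -0.09066667, -0.00800000)
applied force F = (-0.6000, -3.4000, -0.3000)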